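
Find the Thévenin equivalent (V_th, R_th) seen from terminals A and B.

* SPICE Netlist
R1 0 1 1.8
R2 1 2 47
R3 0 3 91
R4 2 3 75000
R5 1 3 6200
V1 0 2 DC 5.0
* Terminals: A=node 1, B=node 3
Step 1 — V_th is the open-circuit voltage V_A - V_B (nothing connected across the terminals).
Nodal analysis, taking node 2 as the 0 V reference.
Source V1 fixes V_0 = 5 V.
KCL at each unknown node (sum of currents leaving = 0; resistances in Ω):
  Node 1: (V_1 - 5)/1.8 + (V_1 - 0)/47 + (V_1 - V_3)/6200 = 0
  Node 3: (V_3 - 5)/91 + (V_3 - 0)/75000 + (V_3 - V_1)/6200 = 0
Collecting terms (coefficients in siemens):
  0.577·V_1 - 0.0001613·V_3 = 2.778
  0.01116·V_3 - 0.0001613·V_1 = 0.05495
Determinant D = (0.577)(0.01116) - (-0.0001613)(-0.0001613) = 0.006441
V_1 = [(2.778)(0.01116) - (-0.0001613)(0.05495)]/D = 4.816 V
V_3 = [(0.577)(0.05495) - (2.778)(-0.0001613)]/D = 4.991 V
V_th = V_1 - V_3 = 4.816 - 4.991 = -0.1757 V
Step 2 — R_th: zero the source — replace V1 by a short circuit (node 2 merges into node 0) — and find the resistance seen between A (node 1) and B (node 3).
Reduce the network between node 1 (A) and node 3 (B) by series/parallel combination:
  Rp1 = R1 ‖ R2 (parallel, both between nodes 0 and 1) = 1/(1/1.8 + 1/47) = 1.734 Ω
  Rp2 = R3 ‖ R4 (parallel, both between nodes 0 and 3) = 1/(1/91 + 1/75000) = 90.89 Ω
  Rs1 = Rp1 + Rp2 (series, joined only at node 0) = 1.734 + 90.89 = 92.62 Ω
  Rp3 = R5 ‖ Rs1 (parallel, both between nodes 1 and 3) = 1/(1/6200 + 1/92.62) = 91.26 Ω
R_th = 91.26 Ω

Final answer: V_th = -0.1757 V, R_th = 91.26 Ω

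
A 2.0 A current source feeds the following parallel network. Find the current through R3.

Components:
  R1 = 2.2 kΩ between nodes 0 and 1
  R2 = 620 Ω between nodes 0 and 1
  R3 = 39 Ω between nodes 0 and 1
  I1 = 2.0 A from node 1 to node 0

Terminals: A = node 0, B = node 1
All resistors sit directly between nodes 0 and 1, so they are in parallel and share one voltage V; the full source current 2 A splits among them.
1/R_par = 1/2200 + 1/620 + 1/39 = 0.02771 S  =>  R_par = 36.09 Ω
V = I × R_par = 2 × 36.09 = 72.18 V
I_R3 = V/R3 = 72.18/39 = 1.851 A

Final answer: 1.851 A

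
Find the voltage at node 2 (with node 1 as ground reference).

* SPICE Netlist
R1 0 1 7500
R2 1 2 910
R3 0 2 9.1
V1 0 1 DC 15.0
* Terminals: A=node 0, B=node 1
Nodal analysis, taking node 1 as the 0 V reference.
Source V1 fixes V_0 = 15 V.
KCL at each unknown node (sum of currents leaving = 0; resistances in Ω):
  Node 2: (V_2 - 0)/910 + (V_2 - 15)/9.1 = 0
Collecting terms: 0.111 × V_2 = 1.648  =>  V_2 = 14.85 V
The requested potential is V_2 = 14.85 V.

Final answer: V_2 = 14.85 V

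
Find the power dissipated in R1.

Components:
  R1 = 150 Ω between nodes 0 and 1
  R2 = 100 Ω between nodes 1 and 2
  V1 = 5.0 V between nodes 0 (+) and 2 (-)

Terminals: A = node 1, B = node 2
Nodal analysis, taking node 2 as the 0 V reference.
Source V1 fixes V_0 = 5 V.
KCL at each unknown node (sum of currents leaving = 0; resistances in Ω):
  Node 1: (V_1 - 5)/150 + (V_1 - 0)/100 = 0
Collecting terms: 0.01667 × V_1 = 0.03333  =>  V_1 = 2 V
I_R1 = (V_0 - V_1)/R1 = (5 - 2)/150 = 0.02 A
P_R1 = I_R1² × R1 = (0.02)² × 150 = 0.06 W

Final answer: 0.06 W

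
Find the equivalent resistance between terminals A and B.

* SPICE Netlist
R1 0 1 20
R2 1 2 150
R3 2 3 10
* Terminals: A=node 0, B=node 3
Reduce the network between node 0 (A) and node 3 (B) by series/parallel combination:
  Rs1 = R1 + R2 (series, joined only at node 1) = 20 + 150 = 170 Ω
  Rs2 = R3 + Rs1 (series, joined only at node 2) = 10 + 170 = 180 Ω
R_eq = 180 Ω

Final answer: 180 Ω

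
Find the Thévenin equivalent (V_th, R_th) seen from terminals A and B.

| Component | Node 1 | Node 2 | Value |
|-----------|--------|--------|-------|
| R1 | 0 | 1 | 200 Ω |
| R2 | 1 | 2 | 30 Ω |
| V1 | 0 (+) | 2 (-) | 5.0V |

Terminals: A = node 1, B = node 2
Step 1 — V_th is the open-circuit voltage V_A - V_B (nothing connected across the terminals).
Nodal analysis, taking node 2 as the 0 V reference.
Source V1 fixes V_0 = 5 V.
KCL at each unknown node (sum of currents leaving = 0; resistances in Ω):
  Node 1: (V_1 - 5)/200 + (V_1 - 0)/30 = 0
Collecting terms: 0.03833 × V_1 = 0.025  =>  V_1 = 0.6522 V
V_th = V_1 - V_2 = 0.6522 - 0 = 0.6522 V
Step 2 — R_th: zero the source — replace V1 by a short circuit (node 2 merges into node 0) — and find the resistance seen between A (node 1) and B (node 0).
Reduce the network between node 1 (A) and node 0 (B) by series/parallel combination:
  Rp1 = R1 ‖ R2 (parallel, both between nodes 0 and 1) = 1/(1/200 + 1/30) = 26.09 Ω
R_th = 26.09 Ω

Final answer: V_th = 0.6522 V, R_th = 26.09 Ω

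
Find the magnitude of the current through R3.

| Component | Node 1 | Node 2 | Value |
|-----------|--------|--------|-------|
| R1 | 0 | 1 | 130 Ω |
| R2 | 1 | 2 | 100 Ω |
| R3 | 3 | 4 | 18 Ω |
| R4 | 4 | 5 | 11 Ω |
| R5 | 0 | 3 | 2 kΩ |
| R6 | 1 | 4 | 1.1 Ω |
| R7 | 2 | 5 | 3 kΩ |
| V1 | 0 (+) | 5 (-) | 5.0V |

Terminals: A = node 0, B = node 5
Nodal analysis, taking node 5 as the 0 V reference.
Source V1 fixes V_0 = 5 V.
KCL at each unknown node (sum of currents leaving = 0; resistances in Ω):
  Node 1: (V_1 - 5)/130 + (V_1 - V_2)/100 + (V_1 - V_4)/1.1 = 0
  Node 2: (V_2 - V_1)/100 + (V_2 - 0)/3000 = 0
  Node 3: (V_3 - V_4)/18 + (V_3 - 5)/2000 = 0
  Node 4: (V_4 - V_3)/18 + (V_4 - 0)/11 + (V_4 - V_1)/1.1 = 0
Collecting terms (coefficients in siemens):
  0.9268·V_1 - 0.01·V_2 - 0.9091·V_4 = 0.03846
  0.01033·V_2 - 0.01·V_1 = 0
  0.05606·V_3 - 0.05556·V_4 = 0.0025
  1.056·V_4 - 0.9091·V_1 - 0.05556·V_3 = 0
Solving these 4 simultaneous equations (Gaussian elimination) gives:
  V_1 = 0.4471 V, V_2 = 0.4326 V, V_3 = 0.4496 V, V_4 = 0.4087 V
I_R3 = (V_3 - V_4)/R3 = (0.4496 - 0.4087)/18 = 0.002275 A
|I_R3| = 0.002275 A

Final answer: |I_R3| = 0.002275 A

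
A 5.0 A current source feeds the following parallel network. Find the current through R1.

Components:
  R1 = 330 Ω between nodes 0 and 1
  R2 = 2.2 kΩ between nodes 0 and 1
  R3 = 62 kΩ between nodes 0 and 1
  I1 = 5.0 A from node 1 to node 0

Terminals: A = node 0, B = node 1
All resistors sit directly between nodes 0 and 1, so they are in parallel and share one voltage V; the full source current 5 A splits among them.
1/R_par = 1/330 + 1/2200 + 1/62000 = 0.003501 S  =>  R_par = 285.6 Ω
V = I × R_par = 5 × 285.6 = 1428 V
I_R1 = V/R1 = 1428/330 = 4.328 A

Final answer: 4.328 A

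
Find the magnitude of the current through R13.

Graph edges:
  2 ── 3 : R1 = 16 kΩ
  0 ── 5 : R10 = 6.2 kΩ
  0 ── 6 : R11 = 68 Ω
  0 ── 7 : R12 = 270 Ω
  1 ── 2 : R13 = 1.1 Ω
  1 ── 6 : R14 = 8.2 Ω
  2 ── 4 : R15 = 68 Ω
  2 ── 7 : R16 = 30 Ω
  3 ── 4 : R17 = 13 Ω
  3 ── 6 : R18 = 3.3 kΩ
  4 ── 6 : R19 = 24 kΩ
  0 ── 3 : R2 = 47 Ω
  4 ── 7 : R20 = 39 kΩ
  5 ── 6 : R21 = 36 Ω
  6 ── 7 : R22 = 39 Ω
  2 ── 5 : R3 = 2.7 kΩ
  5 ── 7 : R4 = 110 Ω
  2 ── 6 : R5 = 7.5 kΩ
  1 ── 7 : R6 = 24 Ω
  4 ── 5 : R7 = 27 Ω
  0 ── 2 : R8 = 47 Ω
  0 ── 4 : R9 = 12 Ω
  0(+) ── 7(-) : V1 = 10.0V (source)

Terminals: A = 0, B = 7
Nodal analysis, taking node 7 as the 0 V reference.
Source V1 fixes V_0 = 10 V.
KCL at each unknown node (sum of currents leaving = 0; resistances in Ω):
  Node 1: (V_1 - 0)/24 + (V_1 - V_2)/1.1 + (V_1 - V_6)/8.2 = 0
  Node 2: (V_2 - V_3)/16000 + (V_2 - V_5)/2700 + (V_2 - V_6)/7500 + (V_2 - 10)/47 + (V_2 - V_1)/1.1 + (V_2 - V_4)/68 + (V_2 - 0)/30 = 0
  Node 3: (V_3 - V_2)/16000 + (V_3 - 10)/47 + (V_3 - V_4)/13 + (V_3 - V_6)/3300 = 0
  Node 4: (V_4 - V_5)/27 + (V_4 - 10)/12 + (V_4 - V_2)/68 + (V_4 - V_3)/13 + (V_4 - V_6)/24000 + (V_4 - 0)/39000 = 0
  Node 5: (V_5 - V_2)/2700 + (V_5 - 0)/110 + (V_5 - V_4)/27 + (V_5 - 10)/6200 + (V_5 - V_6)/36 = 0
  Node 6: (V_6 - V_2)/7500 + (V_6 - 10)/68 + (V_6 - V_1)/8.2 + (V_6 - V_3)/3300 + (V_6 - V_4)/24000 + (V_6 - V_5)/36 + (V_6 - 0)/39 = 0
Collecting terms (coefficients in siemens):
  1.073·V_1 - 0.9091·V_2 - 0.122·V_6 = 0
  0.979·V_2 - 0.9091·V_1 - 0.0000625·V_3 - 0.01471·V_4 - 0.0003704·V_5 - 0.0001333·V_6 = 0.2128
  0.09857·V_3 - 0.0000625·V_2 - 0.07692·V_4 - 0.000303·V_6 = 0.2128
  0.2121·V_4 - 0.01471·V_2 - 0.07692·V_3 - 0.03704·V_5 - 0.00004167·V_6 = 0.8333
  0.07444·V_5 - 0.0003704·V_2 - 0.03704·V_4 - 0.02778·V_6 = 0.001613
  0.1906·V_6 - 0.122·V_1 - 0.0001333·V_2 - 0.000303·V_3 - 0.00004167·V_4 - 0.02778·V_5 = 0.1471
Solving these 6 simultaneous equations (Gaussian elimination) gives:
  V_1 = 3.38 V, V_2 = 3.483 V, V_3 = 8.629 V, V_4 = 8.273 V
  V_5 = 5.56 V, V_6 = 3.763 V
I_R13 = (V_1 - V_2)/R13 = (3.38 - 3.483)/1.1 = -0.09409 A
|I_R13| = 0.09409 A

Final answer: |I_R13| = 0.09409 A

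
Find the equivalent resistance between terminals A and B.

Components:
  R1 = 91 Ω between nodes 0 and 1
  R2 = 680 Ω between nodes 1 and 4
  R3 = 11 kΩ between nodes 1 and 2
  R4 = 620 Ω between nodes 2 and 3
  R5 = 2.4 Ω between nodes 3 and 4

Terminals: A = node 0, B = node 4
Reduce the network between node 0 (A) and node 4 (B) by series/parallel combination:
  Rs1 = R3 + R4 (series, joined only at node 2) = 11000 + 620 = 11620 Ω
  Rs2 = R5 + Rs1 (series, joined only at node 3) = 2.4 + 11620 = 11620 Ω
  Rp1 = R2 ‖ Rs2 (parallel, both between nodes 1 and 4) = 1/(1/680 + 1/11620) = 642.4 Ω
  Rs3 = R1 + Rp1 (series, joined only at node 1) = 91 + 642.4 = 733.4 Ω
R_eq = 733.4 Ω

Final answer: 733.4 Ω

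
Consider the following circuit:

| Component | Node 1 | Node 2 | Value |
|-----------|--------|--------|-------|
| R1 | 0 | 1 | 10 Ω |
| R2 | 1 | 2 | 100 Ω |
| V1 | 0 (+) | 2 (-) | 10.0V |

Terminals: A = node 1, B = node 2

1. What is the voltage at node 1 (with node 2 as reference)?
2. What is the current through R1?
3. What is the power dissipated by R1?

Nodal analysis, taking node 2 as the 0 V reference.
Source V1 fixes V_0 = 10 V.
KCL at each unknown node (sum of currents leaving = 0; resistances in Ω):
  Node 1: (V_1 - 10)/10 + (V_1 - 0)/100 = 0
Collecting terms: 0.11 × V_1 = 1  =>  V_1 = 9.091 V
Part 1:
  Read off the nodal solution: V_1 = 9.091 V
Part 2:
  I_R1 = (V_0 - V_1)/R1 = (10 - 9.091)/10 = 0.09091 A
  Magnitude: I_R1 = 0.09091 A
Part 3:
  I_R1 = (V_0 - V_1)/R1 = (10 - 9.091)/10 = 0.09091 A
  P_R1 = I_R1² × R1 = (0.09091)² × 10 = 0.08264 W

Final answers:
1. V_1 = 9.091 V
2. I_R1 = 0.09091 A
3. P_R1 = 0.08264 W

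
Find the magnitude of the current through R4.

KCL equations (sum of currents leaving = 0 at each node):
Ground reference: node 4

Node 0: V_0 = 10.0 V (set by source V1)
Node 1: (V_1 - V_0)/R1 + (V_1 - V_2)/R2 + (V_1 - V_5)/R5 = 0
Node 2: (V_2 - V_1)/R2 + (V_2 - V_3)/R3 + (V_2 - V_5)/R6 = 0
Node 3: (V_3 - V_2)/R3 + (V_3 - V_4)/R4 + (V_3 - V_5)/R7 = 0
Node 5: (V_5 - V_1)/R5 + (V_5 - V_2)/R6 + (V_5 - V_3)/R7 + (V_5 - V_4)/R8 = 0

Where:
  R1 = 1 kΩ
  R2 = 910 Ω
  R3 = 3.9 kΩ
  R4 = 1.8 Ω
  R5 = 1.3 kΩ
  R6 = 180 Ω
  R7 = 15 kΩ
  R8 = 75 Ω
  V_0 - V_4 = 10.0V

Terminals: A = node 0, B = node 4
Nodal analysis, taking node 4 as the 0 V reference.
Source V1 fixes V_0 = 10 V.
KCL at each unknown node (sum of currents leaving = 0; resistances in Ω):
  Node 1: (V_1 - 10)/1000 + (V_1 - V_2)/910 + (V_1 - V_5)/1300 = 0
  Node 2: (V_2 - V_1)/910 + (V_2 - V_3)/3900 + (V_2 - V_5)/180 = 0
  Node 3: (V_3 - V_2)/3900 + (V_3 - 0)/1.8 + (V_3 - V_5)/15000 = 0
  Node 5: (V_5 - V_1)/1300 + (V_5 - V_2)/180 + (V_5 - V_3)/15000 + (V_5 - 0)/75 = 0
Collecting terms (coefficients in siemens):
  0.002868·V_1 - 0.001099·V_2 - 0.0007692·V_5 = 0.01
  0.006911·V_2 - 0.001099·V_1 - 0.0002564·V_3 - 0.005556·V_5 = 0
  0.5559·V_3 - 0.0002564·V_2 - 0.00006667·V_5 = 0
  0.01972·V_5 - 0.0007692·V_1 - 0.005556·V_2 - 0.00006667·V_3 = 0
Solving these 4 simultaneous equations (Gaussian elimination) gives:
  V_1 = 3.977 V, V_2 = 0.9787 V, V_3 = 0.0005031 V, V_5 = 0.4308 V
I_R4 = (V_3 - V_4)/R4 = (0.0005031 - 0)/1.8 = 0.0002795 A
|I_R4| = 0.0002795 A

Final answer: |I_R4| = 0.0002795 A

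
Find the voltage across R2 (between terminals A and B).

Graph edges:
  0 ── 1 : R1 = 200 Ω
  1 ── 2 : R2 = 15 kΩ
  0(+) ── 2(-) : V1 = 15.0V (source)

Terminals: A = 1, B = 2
R1 and R2 are in series across V1 (node 0 → node 1 → node 2), and the output A–B is taken across R2, so this is a voltage divider.
Series current: I = V1/(R1 + R2) = 15/(200 + 15000) = 15/15200 = 0.0009868 A
V_R2 = I × R2 = V1 × R2/(R1 + R2) = 15 × 15000/15200 = 14.8 V

Final answer: 14.8 V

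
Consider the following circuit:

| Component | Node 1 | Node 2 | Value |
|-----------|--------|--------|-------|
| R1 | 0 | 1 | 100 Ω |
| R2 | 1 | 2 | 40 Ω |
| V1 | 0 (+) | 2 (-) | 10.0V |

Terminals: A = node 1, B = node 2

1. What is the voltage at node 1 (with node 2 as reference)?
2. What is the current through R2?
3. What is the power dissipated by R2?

Nodal analysis, taking node 2 as the 0 V reference.
Source V1 fixes V_0 = 10 V.
KCL at each unknown node (sum of currents leaving = 0; resistances in Ω):
  Node 1: (V_1 - 10)/100 + (V_1 - 0)/40 = 0
Collecting terms: 0.035 × V_1 = 0.1  =>  V_1 = 2.857 V
Part 1:
  Read off the nodal solution: V_1 = 2.857 V
Part 2:
  I_R2 = (V_1 - V_2)/R2 = (2.857 - 0)/40 = 0.07143 A
  Magnitude: I_R2 = 0.07143 A
Part 3:
  I_R2 = (V_1 - V_2)/R2 = (2.857 - 0)/40 = 0.07143 A
  P_R2 = I_R2² × R2 = (0.07143)² × 40 = 0.2041 W

Final answers:
1. V_1 = 2.857 V
2. I_R2 = 0.07143 A
3. P_R2 = 0.2041 W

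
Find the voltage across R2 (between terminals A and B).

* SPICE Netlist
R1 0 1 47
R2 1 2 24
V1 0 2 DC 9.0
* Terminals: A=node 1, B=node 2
R1 and R2 are in series across V1 (node 0 → node 1 → node 2), and the output A–B is taken across R2, so this is a voltage divider.
Series current: I = V1/(R1 + R2) = 9/(47 + 24) = 9/71 = 0.1268 A
V_R2 = I × R2 = V1 × R2/(R1 + R2) = 9 × 24/71 = 3.042 V

Final answer: 3.042 V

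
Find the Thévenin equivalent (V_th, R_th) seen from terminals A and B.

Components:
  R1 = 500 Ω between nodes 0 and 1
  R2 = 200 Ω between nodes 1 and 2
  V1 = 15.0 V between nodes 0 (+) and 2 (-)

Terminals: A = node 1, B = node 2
Step 1 — V_th is the open-circuit voltage V_A - V_B (nothing connected across the terminals).
Nodal analysis, taking node 2 as the 0 V reference.
Source V1 fixes V_0 = 15 V.
KCL at each unknown node (sum of currents leaving = 0; resistances in Ω):
  Node 1: (V_1 - 15)/500 + (V_1 - 0)/200 = 0
Collecting terms: 0.007 × V_1 = 0.03  =>  V_1 = 4.286 V
V_th = V_1 - V_2 = 4.286 - 0 = 4.286 V
Step 2 — R_th: zero the source — replace V1 by a short circuit (node 2 merges into node 0) — and find the resistance seen between A (node 1) and B (node 0).
Reduce the network between node 1 (A) and node 0 (B) by series/parallel combination:
  Rp1 = R1 ‖ R2 (parallel, both between nodes 0 and 1) = 1/(1/500 + 1/200) = 142.9 Ω
R_th = 142.9 Ω

Final answer: V_th = 4.286 V, R_th = 142.9 Ω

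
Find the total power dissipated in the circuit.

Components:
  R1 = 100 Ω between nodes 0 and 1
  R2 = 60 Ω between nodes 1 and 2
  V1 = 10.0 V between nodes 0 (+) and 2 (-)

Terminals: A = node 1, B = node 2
Nodal analysis, taking node 2 as the 0 V reference.
Source V1 fixes V_0 = 10 V.
KCL at each unknown node (sum of currents leaving = 0; resistances in Ω):
  Node 1: (V_1 - 10)/100 + (V_1 - 0)/60 = 0
Collecting terms: 0.02667 × V_1 = 0.1  =>  V_1 = 3.75 V
Power in each resistor, P = (ΔV)²/R:
  P_R1 = (10 - 3.75)²/100 = 0.3906 W
  P_R2 = (3.75 - 0)²/60 = 0.2344 W
P_total = P_R1 + P_R2 = 0.625 W

Final answer: 0.625 W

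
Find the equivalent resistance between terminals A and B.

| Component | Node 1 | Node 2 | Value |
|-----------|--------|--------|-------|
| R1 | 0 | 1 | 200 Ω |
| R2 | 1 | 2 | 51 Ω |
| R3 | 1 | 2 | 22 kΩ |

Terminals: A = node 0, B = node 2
Reduce the network between node 0 (A) and node 2 (B) by series/parallel combination:
  Rp1 = R2 ‖ R3 (parallel, both between nodes 1 and 2) = 1/(1/51 + 1/22000) = 50.88 Ω
  Rs1 = R1 + Rp1 (series, joined only at node 1) = 200 + 50.88 = 250.9 Ω
R_eq = 250.9 Ω

Final answer: 250.9 Ω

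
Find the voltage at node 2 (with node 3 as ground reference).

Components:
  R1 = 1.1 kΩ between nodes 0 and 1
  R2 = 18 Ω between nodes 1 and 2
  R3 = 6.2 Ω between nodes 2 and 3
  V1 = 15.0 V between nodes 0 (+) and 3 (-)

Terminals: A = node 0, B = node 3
Nodal analysis, taking node 3 as the 0 V reference.
Source V1 fixes V_0 = 15 V.
KCL at each unknown node (sum of currents leaving = 0; resistances in Ω):
  Node 1: (V_1 - 15)/1100 + (V_1 - V_2)/18 = 0
  Node 2: (V_2 - V_1)/18 + (V_2 - 0)/6.2 = 0
Collecting terms (coefficients in siemens):
  0.05646·V_1 - 0.05556·V_2 = 0.01364
  0.2168·V_2 - 0.05556·V_1 = 0
Determinant D = (0.05646)(0.2168) - (-0.05556)(-0.05556) = 0.009158
V_1 = [(0.01364)(0.2168) - (-0.05556)(0)]/D = 0.3229 V
V_2 = [(0.05646)(0) - (0.01364)(-0.05556)]/D = 0.08273 V
The requested potential is V_2 = 0.08273 V.

Final answer: V_2 = 0.08273 V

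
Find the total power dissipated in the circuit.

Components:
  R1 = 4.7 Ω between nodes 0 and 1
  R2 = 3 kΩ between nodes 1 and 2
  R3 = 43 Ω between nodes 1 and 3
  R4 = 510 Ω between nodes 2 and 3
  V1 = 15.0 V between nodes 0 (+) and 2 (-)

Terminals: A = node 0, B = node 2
Nodal analysis, taking node 2 as the 0 V reference.
Source V1 fixes V_0 = 15 V.
KCL at each unknown node (sum of currents leaving = 0; resistances in Ω):
  Node 1: (V_1 - 15)/4.7 + (V_1 - 0)/3000 + (V_1 - V_3)/43 = 0
  Node 3: (V_3 - V_1)/43 + (V_3 - 0)/510 = 0
Collecting terms (coefficients in siemens):
  0.2364·V_1 - 0.02326·V_3 = 3.191
  0.02522·V_3 - 0.02326·V_1 = 0
Determinant D = (0.2364)(0.02522) - (-0.02326)(-0.02326) = 0.005419
V_1 = [(3.191)(0.02522) - (-0.02326)(0)]/D = 14.85 V
V_3 = [(0.2364)(0) - (3.191)(-0.02326)]/D = 13.7 V
Power in each resistor, P = (ΔV)²/R:
  P_R1 = (15 - 14.85)²/4.7 = 0.004754 W
  P_R2 = (14.85 - 0)²/3000 = 0.07351 W
  P_R3 = (14.85 - 13.7)²/43 = 0.03101 W
  P_R4 = (0 - 13.7)²/510 = 0.3678 W
P_total = P_R1 + P_R2 + P_R3 + P_R4 = 0.4771 W

Final answer: 0.4771 W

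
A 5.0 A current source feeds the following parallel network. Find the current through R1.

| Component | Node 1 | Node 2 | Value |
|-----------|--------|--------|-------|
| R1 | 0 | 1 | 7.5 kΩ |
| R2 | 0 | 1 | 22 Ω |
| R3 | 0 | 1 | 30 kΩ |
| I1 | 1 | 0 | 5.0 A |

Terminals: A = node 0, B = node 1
All resistors sit directly between nodes 0 and 1, so they are in parallel and share one voltage V; the full source current 5 A splits among them.
1/R_par = 1/7500 + 1/22 + 1/30000 = 0.04562 S  =>  R_par = 21.92 Ω
V = I × R_par = 5 × 21.92 = 109.6 V
I_R1 = V/R1 = 109.6/7500 = 0.01461 A

Final answer: 0.01461 A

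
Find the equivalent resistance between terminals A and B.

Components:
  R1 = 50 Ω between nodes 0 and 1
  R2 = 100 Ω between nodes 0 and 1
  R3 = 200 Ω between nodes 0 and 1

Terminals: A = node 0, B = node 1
Reduce the network between node 0 (A) and node 1 (B) by series/parallel combination:
  Rp1 = R1 ‖ R2 ‖ R3 (parallel, all between nodes 0 and 1) = 1/(1/50 + 1/100 + 1/200) = 28.57 Ω
R_eq = 28.57 Ω

Final answer: 28.57 Ω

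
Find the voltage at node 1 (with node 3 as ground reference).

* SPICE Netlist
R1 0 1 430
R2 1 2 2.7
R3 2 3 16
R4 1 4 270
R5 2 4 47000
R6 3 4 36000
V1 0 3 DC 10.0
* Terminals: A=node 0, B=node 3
Nodal analysis, taking node 3 as the 0 V reference.
Source V1 fixes V_0 = 10 V.
KCL at each unknown node (sum of currents leaving = 0; resistances in Ω):
  Node 1: (V_1 - 10)/430 + (V_1 - V_2)/2.7 + (V_1 - V_4)/270 = 0
  Node 2: (V_2 - V_1)/2.7 + (V_2 - 0)/16 + (V_2 - V_4)/47000 = 0
  Node 4: (V_4 - V_1)/270 + (V_4 - V_2)/47000 + (V_4 - 0)/36000 = 0
Collecting terms (coefficients in siemens):
  0.3764·V_1 - 0.3704·V_2 - 0.003704·V_4 = 0.02326
  0.4329·V_2 - 0.3704·V_1 - 0.00002128·V_4 = 0
  0.003753·V_4 - 0.003704·V_1 - 0.00002128·V_2 = 0
Solving these 3 simultaneous equations (Gaussian elimination) gives:
  V_1 = 0.4166 V, V_2 = 0.3564 V, V_4 = 0.4131 V
The requested potential is V_1 = 0.4166 V.

Final answer: V_1 = 0.4166 V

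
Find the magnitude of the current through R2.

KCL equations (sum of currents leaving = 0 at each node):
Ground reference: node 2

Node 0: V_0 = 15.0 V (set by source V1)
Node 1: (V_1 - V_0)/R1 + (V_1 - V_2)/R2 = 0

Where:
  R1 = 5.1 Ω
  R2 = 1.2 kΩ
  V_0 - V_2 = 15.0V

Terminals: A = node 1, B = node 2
Nodal analysis, taking node 2 as the 0 V reference.
Source V1 fixes V_0 = 15 V.
KCL at each unknown node (sum of currents leaving = 0; resistances in Ω):
  Node 1: (V_1 - 15)/5.1 + (V_1 - 0)/1200 = 0
Collecting terms: 0.1969 × V_1 = 2.941  =>  V_1 = 14.94 V
I_R2 = (V_1 - V_2)/R2 = (14.94 - 0)/1200 = 0.01245 A
|I_R2| = 0.01245 A

Final answer: |I_R2| = 0.01245 A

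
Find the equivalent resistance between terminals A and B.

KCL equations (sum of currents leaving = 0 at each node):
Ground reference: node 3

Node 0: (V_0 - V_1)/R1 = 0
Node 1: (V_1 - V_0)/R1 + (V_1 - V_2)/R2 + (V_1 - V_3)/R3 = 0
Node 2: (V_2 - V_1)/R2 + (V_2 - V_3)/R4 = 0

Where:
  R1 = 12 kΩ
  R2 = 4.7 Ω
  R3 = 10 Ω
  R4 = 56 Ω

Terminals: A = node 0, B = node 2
Reduce the network between node 0 (A) and node 2 (B) by series/parallel combination:
  Rs1 = R3 + R4 (series, joined only at node 3) = 10 + 56 = 66 Ω
  Rp1 = R2 ‖ Rs1 (parallel, both between nodes 1 and 2) = 1/(1/4.7 + 1/66) = 4.388 Ω
  Rs2 = R1 + Rp1 (series, joined only at node 1) = 12000 + 4.388 = 12000 Ω
R_eq = 12 kΩ

Final answer: 12 kΩ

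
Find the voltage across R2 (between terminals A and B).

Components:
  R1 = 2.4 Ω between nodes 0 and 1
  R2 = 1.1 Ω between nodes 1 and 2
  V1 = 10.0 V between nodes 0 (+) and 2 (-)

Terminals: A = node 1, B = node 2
R1 and R2 are in series across V1 (node 0 → node 1 → node 2), and the output A–B is taken across R2, so this is a voltage divider.
Series current: I = V1/(R1 + R2) = 10/(2.4 + 1.1) = 10/3.5 = 2.857 A
V_R2 = I × R2 = V1 × R2/(R1 + R2) = 10 × 1.1/3.5 = 3.143 V

Final answer: 3.143 V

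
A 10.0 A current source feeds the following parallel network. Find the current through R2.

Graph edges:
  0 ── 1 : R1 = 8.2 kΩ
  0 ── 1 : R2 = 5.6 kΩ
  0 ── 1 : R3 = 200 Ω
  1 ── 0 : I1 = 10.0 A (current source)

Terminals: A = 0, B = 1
All resistors sit directly between nodes 0 and 1, so they are in parallel and share one voltage V; the full source current 10 A splits among them.
1/R_par = 1/8200 + 1/5600 + 1/200 = 0.005301 S  =>  R_par = 188.7 Ω
V = I × R_par = 10 × 188.7 = 1887 V
I_R2 = V/R2 = 1887/5600 = 0.3369 A

Final answer: 0.3369 A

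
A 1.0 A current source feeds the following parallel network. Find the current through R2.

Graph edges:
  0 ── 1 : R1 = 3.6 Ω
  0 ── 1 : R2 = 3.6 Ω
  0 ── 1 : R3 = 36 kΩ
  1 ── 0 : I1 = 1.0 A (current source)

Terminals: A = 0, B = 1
All resistors sit directly between nodes 0 and 1, so they are in parallel and share one voltage V; the full source current 1 A splits among them.
1/R_par = 1/3.6 + 1/3.6 + 1/36000 = 0.5556 S  =>  R_par = 1.8 Ω
V = I × R_par = 1 × 1.8 = 1.8 V
I_R2 = V/R2 = 1.8/3.6 = 0.5 A

Final answer: 0.5 A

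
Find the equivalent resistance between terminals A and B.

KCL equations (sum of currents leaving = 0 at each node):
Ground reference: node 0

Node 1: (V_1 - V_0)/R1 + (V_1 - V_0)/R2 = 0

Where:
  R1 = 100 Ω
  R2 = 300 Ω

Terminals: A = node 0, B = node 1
Reduce the network between node 0 (A) and node 1 (B) by series/parallel combination:
  Rp1 = R1 ‖ R2 (parallel, both between nodes 0 and 1) = 1/(1/100 + 1/300) = 75 Ω
R_eq = 75 Ω

Final answer: 75 Ω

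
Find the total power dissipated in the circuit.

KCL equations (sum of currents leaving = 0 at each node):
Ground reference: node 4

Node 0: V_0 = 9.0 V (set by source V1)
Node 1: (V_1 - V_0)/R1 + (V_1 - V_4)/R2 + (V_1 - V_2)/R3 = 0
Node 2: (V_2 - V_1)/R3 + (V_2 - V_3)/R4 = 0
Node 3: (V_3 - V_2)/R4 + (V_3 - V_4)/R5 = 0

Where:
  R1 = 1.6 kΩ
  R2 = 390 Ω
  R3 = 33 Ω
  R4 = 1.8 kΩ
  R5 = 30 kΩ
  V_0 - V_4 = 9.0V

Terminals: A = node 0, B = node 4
Nodal analysis, taking node 4 as the 0 V reference.
Source V1 fixes V_0 = 9 V.
KCL at each unknown node (sum of currents leaving = 0; resistances in Ω):
  Node 1: (V_1 - 9)/1600 + (V_1 - 0)/390 + (V_1 - V_2)/33 = 0
  Node 2: (V_2 - V_1)/33 + (V_2 - V_3)/1800 = 0
  Node 3: (V_3 - V_2)/1800 + (V_3 - 0)/30000 = 0
Collecting terms (coefficients in siemens):
  0.03349·V_1 - 0.0303·V_2 = 0.005625
  0.03086·V_2 - 0.0303·V_1 - 0.0005556·V_3 = 0
  0.0005889·V_3 - 0.0005556·V_2 = 0
Solving these 3 simultaneous equations (Gaussian elimination) gives:
  V_1 = 1.747 V, V_2 = 1.745 V, V_3 = 1.646 V
Power in each resistor, P = (ΔV)²/R:
  P_R1 = (9 - 1.747)²/1600 = 0.03288 W
  P_R2 = (1.747 - 0)²/390 = 0.007822 W
  P_R3 = (1.747 - 1.745)²/33 = 0.00000009935 W
  P_R4 = (1.745 - 1.646)²/1800 = 0.000005419 W
  P_R5 = (1.646 - 0)²/30000 = 0.00009032 W
P_total = P_R1 + P_R2 + P_R3 + P_R4 + P_R5 = 0.0408 W

Final answer: 0.0408 W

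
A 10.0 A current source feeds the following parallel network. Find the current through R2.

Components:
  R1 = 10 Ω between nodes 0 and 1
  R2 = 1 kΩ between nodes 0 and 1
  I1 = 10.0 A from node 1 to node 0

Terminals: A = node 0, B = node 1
All resistors sit directly between nodes 0 and 1, so they are in parallel and share one voltage V; the full source current 10 A splits among them.
1/R_par = 1/10 + 1/1000 = 0.101 S  =>  R_par = 9.901 Ω
V = I × R_par = 10 × 9.901 = 99.01 V
I_R2 = V/R2 = 99.01/1000 = 0.09901 A

Final answer: 0.09901 A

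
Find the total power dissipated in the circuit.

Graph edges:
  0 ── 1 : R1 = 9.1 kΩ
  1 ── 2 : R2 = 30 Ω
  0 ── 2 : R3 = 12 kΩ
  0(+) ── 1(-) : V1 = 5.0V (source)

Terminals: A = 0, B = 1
Nodal analysis, taking node 1 as the 0 V reference.
Source V1 fixes V_0 = 5 V.
KCL at each unknown node (sum of currents leaving = 0; resistances in Ω):
  Node 2: (V_2 - 0)/30 + (V_2 - 5)/12000 = 0
Collecting terms: 0.03342 × V_2 = 0.0004167  =>  V_2 = 0.01247 V
Power in each resistor, P = (ΔV)²/R:
  P_R1 = (5 - 0)²/9100 = 0.002747 W
  P_R2 = (0 - 0.01247)²/30 = 0.000005182 W
  P_R3 = (5 - 0.01247)²/12000 = 0.002073 W
P_total = P_R1 + P_R2 + P_R3 = 0.004825 W

Final answer: 0.004825 W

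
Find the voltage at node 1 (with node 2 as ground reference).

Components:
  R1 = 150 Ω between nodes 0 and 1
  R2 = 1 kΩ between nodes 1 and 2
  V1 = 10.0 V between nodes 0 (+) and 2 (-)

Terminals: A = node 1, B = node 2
Nodal analysis, taking node 2 as the 0 V reference.
Source V1 fixes V_0 = 10 V.
KCL at each unknown node (sum of currents leaving = 0; resistances in Ω):
  Node 1: (V_1 - 10)/150 + (V_1 - 0)/1000 = 0
Collecting terms: 0.007667 × V_1 = 0.06667  =>  V_1 = 8.696 V
The requested potential is V_1 = 8.696 V.

Final answer: V_1 = 8.696 V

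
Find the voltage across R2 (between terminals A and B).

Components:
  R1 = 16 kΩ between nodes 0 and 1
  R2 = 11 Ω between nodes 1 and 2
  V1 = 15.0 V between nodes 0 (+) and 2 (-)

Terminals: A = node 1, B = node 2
R1 and R2 are in series across V1 (node 0 → node 1 → node 2), and the output A–B is taken across R2, so this is a voltage divider.
Series current: I = V1/(R1 + R2) = 15/(16000 + 11) = 15/16010 = 0.0009369 A
V_R2 = I × R2 = V1 × R2/(R1 + R2) = 15 × 11/16010 = 0.01031 V

Final answer: 0.01031 V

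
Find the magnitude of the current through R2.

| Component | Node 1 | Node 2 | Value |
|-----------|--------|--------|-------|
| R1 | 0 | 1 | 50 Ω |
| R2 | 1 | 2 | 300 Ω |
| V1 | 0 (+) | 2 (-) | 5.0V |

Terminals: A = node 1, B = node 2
Nodal analysis, taking node 2 as the 0 V reference.
Source V1 fixes V_0 = 5 V.
KCL at each unknown node (sum of currents leaving = 0; resistances in Ω):
  Node 1: (V_1 - 5)/50 + (V_1 - 0)/300 = 0
Collecting terms: 0.02333 × V_1 = 0.1  =>  V_1 = 4.286 V
I_R2 = (V_1 - V_2)/R2 = (4.286 - 0)/300 = 0.01429 A
|I_R2| = 0.01429 A

Final answer: |I_R2| = 0.01429 A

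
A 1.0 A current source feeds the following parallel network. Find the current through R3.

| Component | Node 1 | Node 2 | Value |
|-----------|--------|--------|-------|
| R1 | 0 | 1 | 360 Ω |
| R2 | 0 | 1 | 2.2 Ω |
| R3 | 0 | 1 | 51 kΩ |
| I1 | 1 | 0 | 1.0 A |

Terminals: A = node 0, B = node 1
All resistors sit directly between nodes 0 and 1, so they are in parallel and share one voltage V; the full source current 1 A splits among them.
1/R_par = 1/360 + 1/2.2 + 1/51000 = 0.4573 S  =>  R_par = 2.187 Ω
V = I × R_par = 1 × 2.187 = 2.187 V
I_R3 = V/R3 = 2.187/51000 = 0.00004287 A

Final answer: 4.287e-05 A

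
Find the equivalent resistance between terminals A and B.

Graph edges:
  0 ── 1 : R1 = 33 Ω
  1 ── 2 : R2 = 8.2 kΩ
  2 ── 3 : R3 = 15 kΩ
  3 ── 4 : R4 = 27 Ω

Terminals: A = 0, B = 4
Reduce the network between node 0 (A) and node 4 (B) by series/parallel combination:
  Rs1 = R1 + R2 (series, joined only at node 1) = 33 + 8200 = 8233 Ω
  Rs2 = R3 + Rs1 (series, joined only at node 2) = 15000 + 8233 = 23230 Ω
  Rs3 = R4 + Rs2 (series, joined only at node 3) = 27 + 23230 = 23260 Ω
R_eq = 23.26 kΩ

Final answer: 23.26 kΩ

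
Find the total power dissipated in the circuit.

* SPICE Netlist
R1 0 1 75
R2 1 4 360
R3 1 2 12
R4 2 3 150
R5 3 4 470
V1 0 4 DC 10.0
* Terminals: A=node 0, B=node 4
Nodal analysis, taking node 4 as the 0 V reference.
Source V1 fixes V_0 = 10 V.
KCL at each unknown node (sum of currents leaving = 0; resistances in Ω):
  Node 1: (V_1 - 10)/75 + (V_1 - 0)/360 + (V_1 - V_2)/12 = 0
  Node 2: (V_2 - V_1)/12 + (V_2 - V_3)/150 = 0
  Node 3: (V_3 - V_2)/150 + (V_3 - 0)/470 = 0
Collecting terms (coefficients in siemens):
  0.09944·V_1 - 0.08333·V_2 = 0.1333
  0.09·V_2 - 0.08333·V_1 - 0.006667·V_3 = 0
  0.008794·V_3 - 0.006667·V_2 = 0
Solving these 3 simultaneous equations (Gaussian elimination) gives:
  V_1 = 7.536 V, V_2 = 7.393 V, V_3 = 5.604 V
Power in each resistor, P = (ΔV)²/R:
  P_R1 = (10 - 7.536)²/75 = 0.08097 W
  P_R2 = (7.536 - 0)²/360 = 0.1577 W
  P_R3 = (7.536 - 7.393)²/12 = 0.001706 W
  P_R4 = (7.393 - 5.604)²/150 = 0.02133 W
  P_R5 = (5.604 - 0)²/470 = 0.06682 W
P_total = P_R1 + P_R2 + P_R3 + P_R4 + P_R5 = 0.3286 W

Final answer: 0.3286 W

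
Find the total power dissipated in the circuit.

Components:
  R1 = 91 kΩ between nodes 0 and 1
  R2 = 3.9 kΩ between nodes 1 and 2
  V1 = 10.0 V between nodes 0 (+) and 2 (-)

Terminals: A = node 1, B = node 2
Nodal analysis, taking node 2 as the 0 V reference.
Source V1 fixes V_0 = 10 V.
KCL at each unknown node (sum of currents leaving = 0; resistances in Ω):
  Node 1: (V_1 - 10)/91000 + (V_1 - 0)/3900 = 0
Collecting terms: 0.0002674 × V_1 = 0.0001099  =>  V_1 = 0.411 V
Power in each resistor, P = (ΔV)²/R:
  P_R1 = (10 - 0.411)²/91000 = 0.00101 W
  P_R2 = (0.411 - 0)²/3900 = 0.0000433 W
P_total = P_R1 + P_R2 = 0.001054 W

Final answer: 0.001054 W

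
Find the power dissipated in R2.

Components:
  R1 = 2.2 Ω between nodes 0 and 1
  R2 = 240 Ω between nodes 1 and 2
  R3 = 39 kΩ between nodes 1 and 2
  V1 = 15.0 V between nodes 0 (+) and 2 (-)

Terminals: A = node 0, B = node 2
Nodal analysis, taking node 2 as the 0 V reference.
Source V1 fixes V_0 = 15 V.
KCL at each unknown node (sum of currents leaving = 0; resistances in Ω):
  Node 1: (V_1 - 15)/2.2 + (V_1 - 0)/240 + (V_1 - 0)/39000 = 0
Collecting terms: 0.4587 × V_1 = 6.818  =>  V_1 = 14.86 V
I_R2 = (V_1 - V_2)/R2 = (14.86 - 0)/240 = 0.06193 A
P_R2 = I_R2² × R2 = (0.06193)² × 240 = 0.9204 W

Final answer: 0.9204 W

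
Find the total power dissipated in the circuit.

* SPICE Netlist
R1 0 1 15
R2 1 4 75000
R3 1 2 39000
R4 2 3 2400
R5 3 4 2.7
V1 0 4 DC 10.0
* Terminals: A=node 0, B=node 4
Nodal analysis, taking node 4 as the 0 V reference.
Source V1 fixes V_0 = 10 V.
KCL at each unknown node (sum of currents leaving = 0; resistances in Ω):
  Node 1: (V_1 - 10)/15 + (V_1 - 0)/75000 + (V_1 - V_2)/39000 = 0
  Node 2: (V_2 - V_1)/39000 + (V_2 - V_3)/2400 = 0
  Node 3: (V_3 - V_2)/2400 + (V_3 - 0)/2.7 = 0
Collecting terms (coefficients in siemens):
  0.06671·V_1 - 0.00002564·V_2 = 0.6667
  0.0004423·V_2 - 0.00002564·V_1 - 0.0004167·V_3 = 0
  0.3708·V_3 - 0.0004167·V_2 = 0
Solving these 3 simultaneous equations (Gaussian elimination) gives:
  V_1 = 9.994 V, V_2 = 0.58 V, V_3 = 0.0006518 V
Power in each resistor, P = (ΔV)²/R:
  P_R1 = (10 - 9.994)²/15 = 0.000002105 W
  P_R2 = (9.994 - 0)²/75000 = 0.001332 W
  P_R3 = (9.994 - 0.58)²/39000 = 0.002273 W
  P_R4 = (0.58 - 0.0006518)²/2400 = 0.0001399 W
  P_R5 = (0.0006518 - 0)²/2.7 = 0.0000001573 W
P_total = P_R1 + P_R2 + P_R3 + P_R4 + P_R5 = 0.003747 W

Final answer: 0.003747 W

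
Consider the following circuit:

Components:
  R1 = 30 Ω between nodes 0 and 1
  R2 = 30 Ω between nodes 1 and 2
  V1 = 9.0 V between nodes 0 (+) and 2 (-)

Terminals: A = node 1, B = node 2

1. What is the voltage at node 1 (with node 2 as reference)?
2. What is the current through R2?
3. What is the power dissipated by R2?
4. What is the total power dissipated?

Nodal analysis, taking node 2 as the 0 V reference.
Source V1 fixes V_0 = 9 V.
KCL at each unknown node (sum of currents leaving = 0; resistances in Ω):
  Node 1: (V_1 - 9)/30 + (V_1 - 0)/30 = 0
Collecting terms: 0.06667 × V_1 = 0.3  =>  V_1 = 4.5 V
Part 1:
  Read off the nodal solution: V_1 = 4.5 V
Part 2:
  I_R2 = (V_1 - V_2)/R2 = (4.5 - 0)/30 = 0.15 A
  Magnitude: I_R2 = 0.15 A
Part 3:
  I_R2 = (V_1 - V_2)/R2 = (4.5 - 0)/30 = 0.15 A
  P_R2 = I_R2² × R2 = (0.15)² × 30 = 0.675 W
Part 4:
  Power in each resistor, P = (ΔV)²/R:
    P_R1 = (9 - 4.5)²/30 = 0.675 W
    P_R2 = (4.5 - 0)²/30 = 0.675 W
  P_total = P_R1 + P_R2 = 1.35 W

Final answers:
1. V_1 = 4.5 V
2. I_R2 = 0.15 A
3. P_R2 = 0.675 W
4. P_total = 1.35 W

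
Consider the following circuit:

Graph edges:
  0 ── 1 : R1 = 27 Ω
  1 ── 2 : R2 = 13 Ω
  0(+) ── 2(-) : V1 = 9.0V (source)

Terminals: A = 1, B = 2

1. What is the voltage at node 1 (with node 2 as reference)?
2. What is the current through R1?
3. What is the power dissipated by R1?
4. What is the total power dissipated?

Nodal analysis, taking node 2 as the 0 V reference.
Source V1 fixes V_0 = 9 V.
KCL at each unknown node (sum of currents leaving = 0; resistances in Ω):
  Node 1: (V_1 - 9)/27 + (V_1 - 0)/13 = 0
Collecting terms: 0.114 × V_1 = 0.3333  =>  V_1 = 2.925 V
Part 1:
  Read off the nodal solution: V_1 = 2.925 V
Part 2:
  I_R1 = (V_0 - V_1)/R1 = (9 - 2.925)/27 = 0.225 A
  Magnitude: I_R1 = 0.225 A
Part 3:
  I_R1 = (V_0 - V_1)/R1 = (9 - 2.925)/27 = 0.225 A
  P_R1 = I_R1² × R1 = (0.225)² × 27 = 1.367 W
Part 4:
  Power in each resistor, P = (ΔV)²/R:
    P_R1 = (9 - 2.925)²/27 = 1.367 W
    P_R2 = (2.925 - 0)²/13 = 0.6581 W
  P_total = P_R1 + P_R2 = 2.025 W

Final answers:
1. V_1 = 2.925 V
2. I_R1 = 0.225 A
3. P_R1 = 1.367 W
4. P_total = 2.025 W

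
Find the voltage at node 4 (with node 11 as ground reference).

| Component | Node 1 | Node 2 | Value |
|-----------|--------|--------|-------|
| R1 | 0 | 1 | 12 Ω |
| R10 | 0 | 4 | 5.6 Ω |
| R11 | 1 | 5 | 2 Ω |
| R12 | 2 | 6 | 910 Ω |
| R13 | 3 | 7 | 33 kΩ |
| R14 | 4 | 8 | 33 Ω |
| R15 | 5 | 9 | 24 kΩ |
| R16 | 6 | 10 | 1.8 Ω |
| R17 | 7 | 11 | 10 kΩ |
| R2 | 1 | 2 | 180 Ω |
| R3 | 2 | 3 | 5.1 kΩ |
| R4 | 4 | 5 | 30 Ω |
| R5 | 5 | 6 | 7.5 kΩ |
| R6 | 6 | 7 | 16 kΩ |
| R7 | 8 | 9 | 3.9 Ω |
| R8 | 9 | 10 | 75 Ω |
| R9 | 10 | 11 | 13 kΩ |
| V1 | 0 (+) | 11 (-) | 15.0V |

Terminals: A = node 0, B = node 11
Nodal analysis, taking node 11 as the 0 V reference.
Source V1 fixes V_0 = 15 V.
KCL at each unknown node (sum of currents leaving = 0; resistances in Ω):
  Node 1: (V_1 - 15)/12 + (V_1 - V_2)/180 + (V_1 - V_5)/2 = 0
  Node 2: (V_2 - V_1)/180 + (V_2 - V_3)/5100 + (V_2 - V_6)/910 = 0
  Node 3: (V_3 - V_2)/5100 + (V_3 - V_7)/33000 = 0
  Node 4: (V_4 - V_5)/30 + (V_4 - 15)/5.6 + (V_4 - V_8)/33 = 0
  Node 5: (V_5 - V_4)/30 + (V_5 - V_6)/7500 + (V_5 - V_1)/2 + (V_5 - V_9)/24000 = 0
  Node 6: (V_6 - V_5)/7500 + (V_6 - V_7)/16000 + (V_6 - V_2)/910 + (V_6 - V_10)/1.8 = 0
  Node 7: (V_7 - V_6)/16000 + (V_7 - V_3)/33000 + (V_7 - 0)/10000 = 0
  Node 8: (V_8 - V_9)/3.9 + (V_8 - V_4)/33 = 0
  Node 9: (V_9 - V_8)/3.9 + (V_9 - V_10)/75 + (V_9 - V_5)/24000 = 0
  Node 10: (V_10 - V_9)/75 + (V_10 - 0)/13000 + (V_10 - V_6)/1.8 = 0
Collecting terms (coefficients in siemens):
  0.5889·V_1 - 0.005556·V_2 - 0.5·V_5 = 1.25
  0.006851·V_2 - 0.005556·V_1 - 0.0001961·V_3 - 0.001099·V_6 = 0
  0.0002264·V_3 - 0.0001961·V_2 - 0.0000303·V_7 = 0
  0.2422·V_4 - 0.03333·V_5 - 0.0303·V_8 = 2.679
  0.5335·V_5 - 0.5·V_1 - 0.03333·V_4 - 0.0001333·V_6 - 0.00004167·V_9 = 0
  0.5569·V_6 - 0.001099·V_2 - 0.0001333·V_5 - 0.0000625·V_7 - 0.5556·V_10 = 0
  0.0001928·V_7 - 0.0000303·V_3 - 0.0000625·V_6 = 0
  0.2867·V_8 - 0.0303·V_4 - 0.2564·V_9 = 0
  0.2698·V_9 - 0.00004167·V_5 - 0.2564·V_8 - 0.01333·V_10 = 0
  0.569·V_10 - 0.5556·V_6 - 0.01333·V_9 = 0
Solving these 10 simultaneous equations (Gaussian elimination) gives:
  V_1 = 14.99 V, V_2 = 14.94 V, V_3 = 13.87 V, V_4 = 14.99 V
  V_5 = 14.99 V, V_6 = 14.83 V, V_7 = 6.986 V, V_8 = 14.94 V
  V_9 = 14.94 V, V_10 = 14.83 V
The requested potential is V_4 = 14.99 V.

Final answer: V_4 = 14.99 V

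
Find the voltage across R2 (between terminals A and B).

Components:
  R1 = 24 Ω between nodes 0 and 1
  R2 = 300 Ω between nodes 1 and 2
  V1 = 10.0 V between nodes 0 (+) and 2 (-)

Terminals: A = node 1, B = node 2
R1 and R2 are in series across V1 (node 0 → node 1 → node 2), and the output A–B is taken across R2, so this is a voltage divider.
Series current: I = V1/(R1 + R2) = 10/(24 + 300) = 10/324 = 0.03086 A
V_R2 = I × R2 = V1 × R2/(R1 + R2) = 10 × 300/324 = 9.259 V

Final answer: 9.259 V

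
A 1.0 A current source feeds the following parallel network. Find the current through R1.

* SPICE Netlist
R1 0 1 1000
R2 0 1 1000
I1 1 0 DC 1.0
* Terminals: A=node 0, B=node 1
All resistors sit directly between nodes 0 and 1, so they are in parallel and share one voltage V; the full source current 1 A splits among them.
1/R_par = 1/1000 + 1/1000 = 0.002 S  =>  R_par = 500 Ω
V = I × R_par = 1 × 500 = 500 V
I_R1 = V/R1 = 500/1000 = 0.5 A

Final answer: 0.5 A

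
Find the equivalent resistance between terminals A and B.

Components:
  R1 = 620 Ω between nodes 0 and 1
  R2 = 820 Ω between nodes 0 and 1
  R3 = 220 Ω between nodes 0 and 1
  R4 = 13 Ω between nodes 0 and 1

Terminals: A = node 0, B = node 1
Reduce the network between node 0 (A) and node 1 (B) by series/parallel combination:
  Rp1 = R1 ‖ R2 ‖ R3 ‖ R4 (parallel, all between nodes 0 and 1) = 1/(1/620 + 1/820 + 1/220 + 1/13) = 11.86 Ω
R_eq = 11.86 Ω

Final answer: 11.86 Ω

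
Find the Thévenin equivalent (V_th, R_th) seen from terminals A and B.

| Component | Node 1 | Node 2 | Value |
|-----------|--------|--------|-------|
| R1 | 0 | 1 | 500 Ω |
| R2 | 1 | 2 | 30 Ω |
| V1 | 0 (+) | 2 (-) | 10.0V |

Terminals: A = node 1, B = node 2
Step 1 — V_th is the open-circuit voltage V_A - V_B (nothing connected across the terminals).
Nodal analysis, taking node 2 as the 0 V reference.
Source V1 fixes V_0 = 10 V.
KCL at each unknown node (sum of currents leaving = 0; resistances in Ω):
  Node 1: (V_1 - 10)/500 + (V_1 - 0)/30 = 0
Collecting terms: 0.03533 × V_1 = 0.02  =>  V_1 = 0.566 V
V_th = V_1 - V_2 = 0.566 - 0 = 0.566 V
Step 2 — R_th: zero the source — replace V1 by a short circuit (node 2 merges into node 0) — and find the resistance seen between A (node 1) and B (node 0).
Reduce the network between node 1 (A) and node 0 (B) by series/parallel combination:
  Rp1 = R1 ‖ R2 (parallel, both between nodes 0 and 1) = 1/(1/500 + 1/30) = 28.3 Ω
R_th = 28.3 Ω

Final answer: V_th = 0.566 V, R_th = 28.3 Ω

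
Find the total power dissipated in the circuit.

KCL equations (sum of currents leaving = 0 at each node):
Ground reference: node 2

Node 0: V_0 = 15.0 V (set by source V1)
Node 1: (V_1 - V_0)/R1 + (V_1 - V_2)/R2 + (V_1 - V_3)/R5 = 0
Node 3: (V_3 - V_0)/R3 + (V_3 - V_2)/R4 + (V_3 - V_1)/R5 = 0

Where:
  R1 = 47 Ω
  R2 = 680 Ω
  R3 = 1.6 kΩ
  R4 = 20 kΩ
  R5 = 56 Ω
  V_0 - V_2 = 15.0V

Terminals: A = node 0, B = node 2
Nodal analysis, taking node 2 as the 0 V reference.
Source V1 fixes V_0 = 15 V.
KCL at each unknown node (sum of currents leaving = 0; resistances in Ω):
  Node 1: (V_1 - 15)/47 + (V_1 - 0)/680 + (V_1 - V_3)/56 = 0
  Node 3: (V_3 - 15)/1600 + (V_3 - 0)/20000 + (V_3 - V_1)/56 = 0
Collecting terms (coefficients in siemens):
  0.0406·V_1 - 0.01786·V_3 = 0.3191
  0.01853·V_3 - 0.01786·V_1 = 0.009375
Determinant D = (0.0406)(0.01853) - (-0.01786)(-0.01786) = 0.0004336
V_1 = [(0.3191)(0.01853) - (-0.01786)(0.009375)]/D = 14.03 V
V_3 = [(0.0406)(0.009375) - (0.3191)(-0.01786)]/D = 14.02 V
Power in each resistor, P = (ΔV)²/R:
  P_R1 = (15 - 14.03)²/47 = 0.02017 W
  P_R2 = (14.03 - 0)²/680 = 0.2893 W
  P_R3 = (15 - 14.02)²/1600 = 0.0005986 W
  P_R4 = (0 - 14.02)²/20000 = 0.00983 W
  P_R5 = (14.03 - 14.02)²/56 = 0.0000004475 W
P_total = P_R1 + P_R2 + P_R3 + P_R4 + P_R5 = 0.3199 W

Final answer: 0.3199 W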